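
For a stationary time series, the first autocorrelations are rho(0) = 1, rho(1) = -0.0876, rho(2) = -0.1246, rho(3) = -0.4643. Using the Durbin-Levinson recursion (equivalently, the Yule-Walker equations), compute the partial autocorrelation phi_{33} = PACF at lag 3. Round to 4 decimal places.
\phi_{33} = -0.5010

The PACF at lag k is phi_{kk}, the last component of the solution
to the Yule-Walker system G_k phi = r_k where
  (G_k)_{ij} = rho(|i - j|), (r_k)_i = rho(i), i,j = 1..k.
Equivalently, Durbin-Levinson gives phi_{kk} iteratively:
  phi_{11} = rho(1)
  phi_{kk} = [rho(k) - sum_{j=1..k-1} phi_{k-1,j} rho(k-j)]
            / [1 - sum_{j=1..k-1} phi_{k-1,j} rho(j)],
  phi_{k,j} = phi_{k-1,j} - phi_{kk} phi_{k-1,k-j},  j = 1..k-1.
Step k = 1:
  phi_11 = rho(1) = -0.0876.
Step k = 2:
  phi_22 = [rho(2) - phi_11 rho(1)] / [1 - phi_11 rho(1)] = [-0.1246 - (-0.0876)(-0.0876)] / [1 - (-0.0876)(-0.0876)]
         = -0.13227376 / 0.99232624 = -0.133297.
  Update: phi_21 = phi_11 - phi_22 phi_11 = -0.0876 - (-0.133297)(-0.0876) = -0.099277.
Step k = 3:
  phi_33 = [rho(3) - phi_21 rho(2) - phi_22 rho(1)] / [1 - phi_21 rho(1) - phi_22 rho(2)]
    numerator   = -0.4643 - (-0.099277)(-0.1246) - (-0.133297)(-0.0876) = -0.48834667
    denominator = 1 - (-0.099277)(-0.0876) - (-0.133297)(-0.1246) = 0.97469459
  phi_33 = -0.48834667 / 0.97469459 = -0.501.
Therefore phi_{33} = -0.5010.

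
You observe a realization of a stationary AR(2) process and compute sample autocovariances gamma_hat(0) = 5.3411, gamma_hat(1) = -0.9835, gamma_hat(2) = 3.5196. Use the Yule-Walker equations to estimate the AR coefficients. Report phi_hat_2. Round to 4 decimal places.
\hat\phi_{2} = 0.6470

The Yule-Walker equations for an AR(p) process read, in matrix form,
  Gamma_p phi = r_p,   with   (Gamma_p)_{ij} = gamma(|i - j|),
                       (r_p)_i = gamma(i),   i,j = 1..p.
Substitute the sample gammas (Toeplitz matrix and right-hand side of size 2):
  Gamma_p = [[5.3411, -0.9835], [-0.9835, 5.3411]]
  r_p     = [-0.9835, 3.5196]
Written out:
  5.3411 phi_1 - 0.9835 phi_2 = -0.9835
  -0.9835 phi_1 + 5.3411 phi_2 = 3.5196
Solve by Cramer's rule:
  det = gamma(0)^2 - gamma(1)^2 = (5.3411)^2 - (-0.9835)^2 = 28.52734921 - 0.96727225 = 27.56007696
  phi_hat_1 = [gamma(1) gamma(0) - gamma(1) gamma(2)] / det = [(-0.9835)(5.3411) - (-0.9835)(3.5196)] / 27.56007696 = -1.79144525 / 27.56007696 = -0.065
  phi_hat_2 = [gamma(0) gamma(2) - gamma(1)^2] / det = [(5.3411)(3.5196) - (-0.9835)^2] / 27.56007696 = 17.83126331 / 27.56007696 = 0.647
So phi_hat = [-0.0650, 0.6470].
Therefore phi_hat_2 = 0.6470.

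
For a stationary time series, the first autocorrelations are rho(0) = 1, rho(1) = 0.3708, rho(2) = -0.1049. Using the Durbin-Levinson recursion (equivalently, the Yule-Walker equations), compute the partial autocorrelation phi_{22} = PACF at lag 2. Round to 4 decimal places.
\phi_{22} = -0.2810

The PACF at lag k is phi_{kk}, the last component of the solution
to the Yule-Walker system G_k phi = r_k where
  (G_k)_{ij} = rho(|i - j|), (r_k)_i = rho(i), i,j = 1..k.
Equivalently, Durbin-Levinson gives phi_{kk} iteratively:
  phi_{11} = rho(1)
  phi_{kk} = [rho(k) - sum_{j=1..k-1} phi_{k-1,j} rho(k-j)]
            / [1 - sum_{j=1..k-1} phi_{k-1,j} rho(j)],
  phi_{k,j} = phi_{k-1,j} - phi_{kk} phi_{k-1,k-j},  j = 1..k-1.
Step k = 1:
  phi_11 = rho(1) = 0.3708.
Step k = 2:
  phi_22 = [rho(2) - phi_11 rho(1)] / [1 - phi_11 rho(1)] = [-0.1049 - (0.3708)(0.3708)] / [1 - (0.3708)(0.3708)]
         = -0.24239264 / 0.86250736 = -0.281.
Therefore phi_{22} = -0.2810.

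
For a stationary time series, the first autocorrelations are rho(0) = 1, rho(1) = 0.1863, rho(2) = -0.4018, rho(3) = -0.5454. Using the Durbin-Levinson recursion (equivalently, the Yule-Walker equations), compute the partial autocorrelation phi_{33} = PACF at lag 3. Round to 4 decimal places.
\phi_{33} = -0.4590

The PACF at lag k is phi_{kk}, the last component of the solution
to the Yule-Walker system G_k phi = r_k where
  (G_k)_{ij} = rho(|i - j|), (r_k)_i = rho(i), i,j = 1..k.
Equivalently, Durbin-Levinson gives phi_{kk} iteratively:
  phi_{11} = rho(1)
  phi_{kk} = [rho(k) - sum_{j=1..k-1} phi_{k-1,j} rho(k-j)]
            / [1 - sum_{j=1..k-1} phi_{k-1,j} rho(j)],
  phi_{k,j} = phi_{k-1,j} - phi_{kk} phi_{k-1,k-j},  j = 1..k-1.
Step k = 1:
  phi_11 = rho(1) = 0.1863.
Step k = 2:
  phi_22 = [rho(2) - phi_11 rho(1)] / [1 - phi_11 rho(1)] = [-0.4018 - (0.1863)(0.1863)] / [1 - (0.1863)(0.1863)]
         = -0.43650769 / 0.96529231 = -0.452203.
  Update: phi_21 = phi_11 - phi_22 phi_11 = 0.1863 - (-0.452203)(0.1863) = 0.270545.
Step k = 3:
  phi_33 = [rho(3) - phi_21 rho(2) - phi_22 rho(1)] / [1 - phi_21 rho(1) - phi_22 rho(2)]
    numerator   = -0.5454 - (0.270545)(-0.4018) - (-0.452203)(0.1863) = -0.35244954
    denominator = 1 - (0.270545)(0.1863) - (-0.452203)(-0.4018) = 0.7679024
  phi_33 = -0.35244954 / 0.7679024 = -0.459.
Therefore phi_{33} = -0.4590.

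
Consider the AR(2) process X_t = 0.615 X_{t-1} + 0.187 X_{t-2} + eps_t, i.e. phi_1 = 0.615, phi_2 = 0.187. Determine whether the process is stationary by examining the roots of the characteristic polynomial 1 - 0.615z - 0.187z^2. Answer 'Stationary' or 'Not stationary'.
\text{Stationary}

The AR(p) characteristic polynomial is P(z) = 1 - 0.615z - 0.187z^2.
Stationarity requires all roots to lie outside the unit circle, i.e. |z| > 1 for every root.
Set 1 + (-0.615) z + (-0.187) z^2 = 0, i.e. a z^2 + b z + c = 0 with a = -0.187, b = -0.615, c = 1.
Discriminant D = b^2 - 4ac = (-0.615)^2 - 4*(-0.187)*1 = 0.378225 - (-0.748) = 1.126225.
D >= 0, so the roots are real: z = (-b +/- sqrt(D)) / (2a) = (0.615 +/- 1.061237) / (-0.374).
  z_1 = (0.615 + 1.061237) / (-0.374) = -4.4819,   |z_1| = 4.4819.
  z_2 = (0.615 - 1.061237) / (-0.374) = 1.1931,   |z_2| = 1.1931.
Moduli of all roots: 4.4819, 1.1931.
All moduli strictly greater than 1? Yes.
Verdict: Stationary.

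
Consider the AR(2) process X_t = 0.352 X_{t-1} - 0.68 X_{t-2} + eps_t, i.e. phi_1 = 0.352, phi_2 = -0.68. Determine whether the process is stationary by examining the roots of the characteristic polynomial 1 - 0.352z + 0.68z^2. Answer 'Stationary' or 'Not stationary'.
\text{Stationary}

The AR(p) characteristic polynomial is P(z) = 1 - 0.352z + 0.68z^2.
Stationarity requires all roots to lie outside the unit circle, i.e. |z| > 1 for every root.
Set 1 + (-0.352) z + (0.68) z^2 = 0, i.e. a z^2 + b z + c = 0 with a = 0.68, b = -0.352, c = 1.
Discriminant D = b^2 - 4ac = (-0.352)^2 - 4*(0.68)*1 = 0.123904 - (2.72) = -2.596096.
D < 0, so the roots are the complex-conjugate pair z = (-b +/- i sqrt(-D)) / (2a) = 0.2588 +/- 1.1847i.
For a conjugate pair |z|^2 = z * conj(z) = (product of roots) = c/a = 1/(0.68) = 1.470588, so |z| = sqrt(1.470588) = 1.2127 for both roots.
Moduli of all roots: 1.2127, 1.2127.
All moduli strictly greater than 1? Yes.
Verdict: Stationary.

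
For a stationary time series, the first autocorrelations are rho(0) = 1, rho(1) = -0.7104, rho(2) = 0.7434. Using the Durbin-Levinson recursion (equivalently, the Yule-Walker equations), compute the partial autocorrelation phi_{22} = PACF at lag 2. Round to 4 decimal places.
\phi_{22} = 0.4820

The PACF at lag k is phi_{kk}, the last component of the solution
to the Yule-Walker system G_k phi = r_k where
  (G_k)_{ij} = rho(|i - j|), (r_k)_i = rho(i), i,j = 1..k.
Equivalently, Durbin-Levinson gives phi_{kk} iteratively:
  phi_{11} = rho(1)
  phi_{kk} = [rho(k) - sum_{j=1..k-1} phi_{k-1,j} rho(k-j)]
            / [1 - sum_{j=1..k-1} phi_{k-1,j} rho(j)],
  phi_{k,j} = phi_{k-1,j} - phi_{kk} phi_{k-1,k-j},  j = 1..k-1.
Step k = 1:
  phi_11 = rho(1) = -0.7104.
Step k = 2:
  phi_22 = [rho(2) - phi_11 rho(1)] / [1 - phi_11 rho(1)] = [0.7434 - (-0.7104)(-0.7104)] / [1 - (-0.7104)(-0.7104)]
         = 0.23873184 / 0.49533184 = 0.482.
Therefore phi_{22} = 0.4820.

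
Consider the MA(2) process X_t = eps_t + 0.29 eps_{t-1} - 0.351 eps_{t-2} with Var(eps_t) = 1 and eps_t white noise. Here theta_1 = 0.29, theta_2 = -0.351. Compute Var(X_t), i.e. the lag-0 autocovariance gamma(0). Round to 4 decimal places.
\gamma(0) = 1.2073

For an MA(q) process X_t = eps_t + sum_i theta_i eps_{t-i} with
Var(eps_t) = sigma^2, the variance is
  gamma(0) = sigma^2 * (1 + sum_i theta_i^2).
  sum_i theta_i^2 = (0.29)^2 + (-0.351)^2 = 0.0841 + 0.123201 = 0.207301.
  gamma(0) = 1 * (1 + 0.207301) = 1 * 1.207301 = 1.207301, which rounds to 1.2073.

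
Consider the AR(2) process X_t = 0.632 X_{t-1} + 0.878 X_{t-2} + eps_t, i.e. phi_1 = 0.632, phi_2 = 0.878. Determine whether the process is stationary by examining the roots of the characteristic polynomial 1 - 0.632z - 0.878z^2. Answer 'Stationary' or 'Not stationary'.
\text{Not stationary}

The AR(p) characteristic polynomial is P(z) = 1 - 0.632z - 0.878z^2.
Stationarity requires all roots to lie outside the unit circle, i.e. |z| > 1 for every root.
Set 1 + (-0.632) z + (-0.878) z^2 = 0, i.e. a z^2 + b z + c = 0 with a = -0.878, b = -0.632, c = 1.
Discriminant D = b^2 - 4ac = (-0.632)^2 - 4*(-0.878)*1 = 0.399424 - (-3.512) = 3.911424.
D >= 0, so the roots are real: z = (-b +/- sqrt(D)) / (2a) = (0.632 +/- 1.977732) / (-1.756).
  z_1 = (0.632 + 1.977732) / (-1.756) = -1.4862,   |z_1| = 1.4862.
  z_2 = (0.632 - 1.977732) / (-1.756) = 0.7664,   |z_2| = 0.7664.
Moduli of all roots: 1.4862, 0.7664.
All moduli strictly greater than 1? No.
Verdict: Not stationary.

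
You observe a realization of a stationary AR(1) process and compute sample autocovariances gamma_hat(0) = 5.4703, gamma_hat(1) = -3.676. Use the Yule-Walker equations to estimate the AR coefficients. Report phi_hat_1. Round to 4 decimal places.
\hat\phi_{1} = -0.6720

The Yule-Walker equations for an AR(p) process read, in matrix form,
  Gamma_p phi = r_p,   with   (Gamma_p)_{ij} = gamma(|i - j|),
                       (r_p)_i = gamma(i),   i,j = 1..p.
Substitute the sample gammas (Toeplitz matrix and right-hand side of size 1):
  Gamma_p = [[5.4703]]
  r_p     = [-3.676]
With p = 1 this is the single equation gamma(0) phi_1 = gamma(1):
  phi_hat_1 = gamma(1) / gamma(0) = -3.676 / 5.4703 = -0.6720.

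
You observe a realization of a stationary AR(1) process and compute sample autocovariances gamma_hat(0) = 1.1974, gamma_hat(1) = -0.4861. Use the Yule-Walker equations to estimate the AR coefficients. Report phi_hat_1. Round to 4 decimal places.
\hat\phi_{1} = -0.4060

The Yule-Walker equations for an AR(p) process read, in matrix form,
  Gamma_p phi = r_p,   with   (Gamma_p)_{ij} = gamma(|i - j|),
                       (r_p)_i = gamma(i),   i,j = 1..p.
Substitute the sample gammas (Toeplitz matrix and right-hand side of size 1):
  Gamma_p = [[1.1974]]
  r_p     = [-0.4861]
With p = 1 this is the single equation gamma(0) phi_1 = gamma(1):
  phi_hat_1 = gamma(1) / gamma(0) = -0.4861 / 1.1974 = -0.4060.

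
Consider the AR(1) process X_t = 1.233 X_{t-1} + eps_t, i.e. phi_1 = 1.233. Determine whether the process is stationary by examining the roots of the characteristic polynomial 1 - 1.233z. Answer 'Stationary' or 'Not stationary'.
\text{Not stationary}

The AR(p) characteristic polynomial is P(z) = 1 - 1.233z.
Stationarity requires all roots to lie outside the unit circle, i.e. |z| > 1 for every root.
This is linear in z: 1 + (-1.233) z = 0  =>  z = -1/(-1.233) = 0.81103,  |z| = 0.81103.
Moduli of all roots: 0.8110.
All moduli strictly greater than 1? No.
Verdict: Not stationary.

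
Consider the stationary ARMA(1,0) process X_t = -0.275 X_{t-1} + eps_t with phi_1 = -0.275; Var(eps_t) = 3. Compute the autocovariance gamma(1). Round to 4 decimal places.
\gamma(1) = -0.8925

Multiply the model equation by X_{t-k} and take expectations. With theta_0 = psi_0 = 1 and psi_j the MA(infinity) weights, this gives
  gamma(k) - sum_i phi_i gamma(k-i) = c_k,
  c_k = sigma^2 * sum_{j=k..q} theta_j psi_{j-k}   (c_k = 0 for k > q),
using gamma(-m) = gamma(m).
Pure AR (q = 0): c_0 = sigma^2 = 3, c_k = 0 for k >= 1.
Equations for k = 0 and k = 1 (AR order 1):
  gamma(0) = phi_1 gamma(1) + c_0
  gamma(1) = phi_1 gamma(0) + c_1
Substituting the second into the first: gamma(0) (1 - phi_1^2) = c_0 + phi_1 c_1, so
  gamma(0) = c_0 / (1 - phi_1^2) = 3 / (1 - (-0.275)^2) = 3 / 0.924375 = 3.245436.
  gamma(1) = phi_1 gamma(0) = (-0.275)(3.245436) = -0.892495.
Therefore gamma(1) = -0.8925 (to 4 decimal places).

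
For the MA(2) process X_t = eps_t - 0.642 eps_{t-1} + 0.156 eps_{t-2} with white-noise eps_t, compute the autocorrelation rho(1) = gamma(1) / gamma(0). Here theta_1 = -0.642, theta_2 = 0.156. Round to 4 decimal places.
\rho(1) = -0.5166

For an MA(q) process with theta_0 = 1, the autocovariance is
  gamma(k) = sigma^2 * sum_{i=0..q-k} theta_i * theta_{i+k},
and rho(k) = gamma(k) / gamma(0). Sigma^2 cancels.
  numerator   = (1)*(-0.642) + (-0.642)*(0.156) = -0.742152.
  denominator = (1)^2 + (-0.642)^2 + (0.156)^2 = 1.4365.
  rho(1) = -0.742152 / 1.4365 = -0.5166.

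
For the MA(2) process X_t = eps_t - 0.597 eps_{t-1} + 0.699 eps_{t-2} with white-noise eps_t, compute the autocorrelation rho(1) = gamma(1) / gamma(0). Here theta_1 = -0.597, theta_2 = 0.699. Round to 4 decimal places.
\rho(1) = -0.5498

For an MA(q) process with theta_0 = 1, the autocovariance is
  gamma(k) = sigma^2 * sum_{i=0..q-k} theta_i * theta_{i+k},
and rho(k) = gamma(k) / gamma(0). Sigma^2 cancels.
  numerator   = (1)*(-0.597) + (-0.597)*(0.699) = -1.014303.
  denominator = (1)^2 + (-0.597)^2 + (0.699)^2 = 1.84501.
  rho(1) = -1.014303 / 1.84501 = -0.5498.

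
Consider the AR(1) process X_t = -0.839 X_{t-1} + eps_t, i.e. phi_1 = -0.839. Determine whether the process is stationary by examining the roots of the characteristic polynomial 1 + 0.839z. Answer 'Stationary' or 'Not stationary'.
\text{Stationary}

The AR(p) characteristic polynomial is P(z) = 1 + 0.839z.
Stationarity requires all roots to lie outside the unit circle, i.e. |z| > 1 for every root.
This is linear in z: 1 + (0.839) z = 0  =>  z = -1/(0.839) = -1.191895,  |z| = 1.191895.
Moduli of all roots: 1.1919.
All moduli strictly greater than 1? Yes.
Verdict: Stationary.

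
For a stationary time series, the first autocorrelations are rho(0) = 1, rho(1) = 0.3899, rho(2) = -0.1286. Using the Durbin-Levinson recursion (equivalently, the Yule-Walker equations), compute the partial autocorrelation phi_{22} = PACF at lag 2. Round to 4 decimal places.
\phi_{22} = -0.3309

The PACF at lag k is phi_{kk}, the last component of the solution
to the Yule-Walker system G_k phi = r_k where
  (G_k)_{ij} = rho(|i - j|), (r_k)_i = rho(i), i,j = 1..k.
Equivalently, Durbin-Levinson gives phi_{kk} iteratively:
  phi_{11} = rho(1)
  phi_{kk} = [rho(k) - sum_{j=1..k-1} phi_{k-1,j} rho(k-j)]
            / [1 - sum_{j=1..k-1} phi_{k-1,j} rho(j)],
  phi_{k,j} = phi_{k-1,j} - phi_{kk} phi_{k-1,k-j},  j = 1..k-1.
Step k = 1:
  phi_11 = rho(1) = 0.3899.
Step k = 2:
  phi_22 = [rho(2) - phi_11 rho(1)] / [1 - phi_11 rho(1)] = [-0.1286 - (0.3899)(0.3899)] / [1 - (0.3899)(0.3899)]
         = -0.28062201 / 0.84797799 = -0.3309.
Therefore phi_{22} = -0.3309.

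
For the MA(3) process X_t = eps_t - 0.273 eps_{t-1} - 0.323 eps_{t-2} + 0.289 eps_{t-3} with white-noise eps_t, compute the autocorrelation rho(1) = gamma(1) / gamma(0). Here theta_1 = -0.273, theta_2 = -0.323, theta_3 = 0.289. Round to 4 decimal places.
\rho(1) = -0.2204

For an MA(q) process with theta_0 = 1, the autocovariance is
  gamma(k) = sigma^2 * sum_{i=0..q-k} theta_i * theta_{i+k},
and rho(k) = gamma(k) / gamma(0). Sigma^2 cancels.
  numerator   = (1)*(-0.273) + (-0.273)*(-0.323) + (-0.323)*(0.289) = -0.278168.
  denominator = (1)^2 + (-0.273)^2 + (-0.323)^2 + (0.289)^2 = 1.262379.
  rho(1) = -0.278168 / 1.262379 = -0.2204.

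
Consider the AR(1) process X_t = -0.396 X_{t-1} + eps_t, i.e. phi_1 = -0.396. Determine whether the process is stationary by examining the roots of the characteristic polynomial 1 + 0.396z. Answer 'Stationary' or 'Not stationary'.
\text{Stationary}

The AR(p) characteristic polynomial is P(z) = 1 + 0.396z.
Stationarity requires all roots to lie outside the unit circle, i.e. |z| > 1 for every root.
This is linear in z: 1 + (0.396) z = 0  =>  z = -1/(0.396) = -2.525253,  |z| = 2.525253.
Moduli of all roots: 2.5253.
All moduli strictly greater than 1? Yes.
Verdict: Stationary.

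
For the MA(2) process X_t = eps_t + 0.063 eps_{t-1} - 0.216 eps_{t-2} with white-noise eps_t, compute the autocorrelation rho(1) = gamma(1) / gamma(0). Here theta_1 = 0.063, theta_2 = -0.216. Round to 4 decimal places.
\rho(1) = 0.0470

For an MA(q) process with theta_0 = 1, the autocovariance is
  gamma(k) = sigma^2 * sum_{i=0..q-k} theta_i * theta_{i+k},
and rho(k) = gamma(k) / gamma(0). Sigma^2 cancels.
  numerator   = (1)*(0.063) + (0.063)*(-0.216) = 0.049392.
  denominator = (1)^2 + (0.063)^2 + (-0.216)^2 = 1.050625.
  rho(1) = 0.049392 / 1.050625 = 0.0470.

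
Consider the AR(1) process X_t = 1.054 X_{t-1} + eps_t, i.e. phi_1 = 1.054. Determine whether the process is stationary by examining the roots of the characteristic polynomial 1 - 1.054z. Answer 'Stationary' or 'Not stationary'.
\text{Not stationary}

The AR(p) characteristic polynomial is P(z) = 1 - 1.054z.
Stationarity requires all roots to lie outside the unit circle, i.e. |z| > 1 for every root.
This is linear in z: 1 + (-1.054) z = 0  =>  z = -1/(-1.054) = 0.948767,  |z| = 0.948767.
Moduli of all roots: 0.9488.
All moduli strictly greater than 1? No.
Verdict: Not stationary.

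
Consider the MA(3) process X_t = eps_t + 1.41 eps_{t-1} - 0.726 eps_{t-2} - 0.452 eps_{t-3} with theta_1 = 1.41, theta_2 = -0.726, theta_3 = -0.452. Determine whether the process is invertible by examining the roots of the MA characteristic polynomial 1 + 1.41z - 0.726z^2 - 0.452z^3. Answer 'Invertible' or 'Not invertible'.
\text{Not invertible}

The MA(q) characteristic polynomial is P(z) = 1 + 1.41z - 0.726z^2 - 0.452z^3.
Invertibility requires all roots to lie outside the unit circle, i.e. |z| > 1 for every root.
Degree 3: look for a simple real root z0 first, then factor out (1 - z/z0) and solve the remaining quadratic.
Testing z0 = -2.5: P(-2.5) = 1 + (1.41)(-2.5) + (-0.726)(-2.5)^2 + (-0.452)(-2.5)^3
  = 1 + (-3.525) + (-4.5375) + (7.0625) = 0.  So z_0 = -2.5 is a root, |z_0| = 2.5.
Divide out the factor (1 + 0.4 z) = (1 - z/z0) (since 1/z0 = -0.4):
  P(z) = (1 + 0.4 z)(1 + (1.01) z + (-1.13) z^2)
  [check: z-coef 1.01 - (-0.4) = 1.41; z^2-coef -1.13 - (-0.4)(1.01) = -0.726; z^3-coef -(-0.4)(-1.13) = -0.452.]
Remaining roots from the quadratic factor 1 + (1.01) z + (-1.13) z^2:
  Set 1 + (1.01) z + (-1.13) z^2 = 0, i.e. a z^2 + b z + c = 0 with a = -1.13, b = 1.01, c = 1.
  Discriminant D = b^2 - 4ac = (1.01)^2 - 4*(-1.13)*1 = 1.0201 - (-4.52) = 5.5401.
  D >= 0, so the roots are real: z = (-b +/- sqrt(D)) / (2a) = (-1.01 +/- 2.353742) / (-2.26).
    z_1 = (-1.01 + 2.353742) / (-2.26) = -0.5946,   |z_1| = 0.5946.
    z_2 = (-1.01 - 2.353742) / (-2.26) = 1.4884,   |z_2| = 1.4884.
Moduli of all roots: 2.5000, 0.5946, 1.4884.
All moduli strictly greater than 1? No.
Verdict: Not invertible.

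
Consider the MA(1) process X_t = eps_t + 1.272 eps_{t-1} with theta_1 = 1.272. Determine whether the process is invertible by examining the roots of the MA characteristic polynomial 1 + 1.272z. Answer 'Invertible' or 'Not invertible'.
\text{Not invertible}

The MA(q) characteristic polynomial is P(z) = 1 + 1.272z.
Invertibility requires all roots to lie outside the unit circle, i.e. |z| > 1 for every root.
This is linear in z: 1 + (1.272) z = 0  =>  z = -1/(1.272) = -0.786164,  |z| = 0.786164.
Moduli of all roots: 0.7862.
All moduli strictly greater than 1? No.
Verdict: Not invertible.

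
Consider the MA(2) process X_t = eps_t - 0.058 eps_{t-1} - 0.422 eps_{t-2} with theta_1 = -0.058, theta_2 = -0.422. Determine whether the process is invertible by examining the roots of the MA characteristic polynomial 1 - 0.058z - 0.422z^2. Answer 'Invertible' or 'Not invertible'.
\text{Invertible}

The MA(q) characteristic polynomial is P(z) = 1 - 0.058z - 0.422z^2.
Invertibility requires all roots to lie outside the unit circle, i.e. |z| > 1 for every root.
Set 1 + (-0.058) z + (-0.422) z^2 = 0, i.e. a z^2 + b z + c = 0 with a = -0.422, b = -0.058, c = 1.
Discriminant D = b^2 - 4ac = (-0.058)^2 - 4*(-0.422)*1 = 0.003364 - (-1.688) = 1.691364.
D >= 0, so the roots are real: z = (-b +/- sqrt(D)) / (2a) = (0.058 +/- 1.300525) / (-0.844).
  z_1 = (0.058 + 1.300525) / (-0.844) = -1.6096,   |z_1| = 1.6096.
  z_2 = (0.058 - 1.300525) / (-0.844) = 1.4722,   |z_2| = 1.4722.
Moduli of all roots: 1.6096, 1.4722.
All moduli strictly greater than 1? Yes.
Verdict: Invertible.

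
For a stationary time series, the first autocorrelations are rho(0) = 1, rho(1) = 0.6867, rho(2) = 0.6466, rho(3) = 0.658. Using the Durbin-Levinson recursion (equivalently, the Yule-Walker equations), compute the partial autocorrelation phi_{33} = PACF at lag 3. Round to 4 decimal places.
\phi_{33} = 0.2840

The PACF at lag k is phi_{kk}, the last component of the solution
to the Yule-Walker system G_k phi = r_k where
  (G_k)_{ij} = rho(|i - j|), (r_k)_i = rho(i), i,j = 1..k.
Equivalently, Durbin-Levinson gives phi_{kk} iteratively:
  phi_{11} = rho(1)
  phi_{kk} = [rho(k) - sum_{j=1..k-1} phi_{k-1,j} rho(k-j)]
            / [1 - sum_{j=1..k-1} phi_{k-1,j} rho(j)],
  phi_{k,j} = phi_{k-1,j} - phi_{kk} phi_{k-1,k-j},  j = 1..k-1.
Step k = 1:
  phi_11 = rho(1) = 0.6867.
Step k = 2:
  phi_22 = [rho(2) - phi_11 rho(1)] / [1 - phi_11 rho(1)] = [0.6466 - (0.6867)(0.6867)] / [1 - (0.6867)(0.6867)]
         = 0.17504311 / 0.52844311 = 0.331243.
  Update: phi_21 = phi_11 - phi_22 phi_11 = 0.6867 - (0.331243)(0.6867) = 0.459235.
Step k = 3:
  phi_33 = [rho(3) - phi_21 rho(2) - phi_22 rho(1)] / [1 - phi_21 rho(1) - phi_22 rho(2)]
    numerator   = 0.658 - (0.459235)(0.6466) - (0.331243)(0.6867) = 0.13359379
    denominator = 1 - (0.459235)(0.6867) - (0.331243)(0.6466) = 0.4704613
  phi_33 = 0.13359379 / 0.4704613 = 0.284.
Therefore phi_{33} = 0.2840.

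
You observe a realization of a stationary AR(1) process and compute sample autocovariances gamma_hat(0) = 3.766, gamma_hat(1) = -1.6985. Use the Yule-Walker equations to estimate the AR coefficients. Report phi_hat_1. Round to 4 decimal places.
\hat\phi_{1} = -0.4510

The Yule-Walker equations for an AR(p) process read, in matrix form,
  Gamma_p phi = r_p,   with   (Gamma_p)_{ij} = gamma(|i - j|),
                       (r_p)_i = gamma(i),   i,j = 1..p.
Substitute the sample gammas (Toeplitz matrix and right-hand side of size 1):
  Gamma_p = [[3.766]]
  r_p     = [-1.6985]
With p = 1 this is the single equation gamma(0) phi_1 = gamma(1):
  phi_hat_1 = gamma(1) / gamma(0) = -1.6985 / 3.766 = -0.4510.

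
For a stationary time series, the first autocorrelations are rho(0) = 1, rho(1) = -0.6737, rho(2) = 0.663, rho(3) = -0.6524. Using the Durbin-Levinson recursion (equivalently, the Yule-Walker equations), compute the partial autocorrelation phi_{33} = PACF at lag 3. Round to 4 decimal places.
\phi_{33} = -0.2549

The PACF at lag k is phi_{kk}, the last component of the solution
to the Yule-Walker system G_k phi = r_k where
  (G_k)_{ij} = rho(|i - j|), (r_k)_i = rho(i), i,j = 1..k.
Equivalently, Durbin-Levinson gives phi_{kk} iteratively:
  phi_{11} = rho(1)
  phi_{kk} = [rho(k) - sum_{j=1..k-1} phi_{k-1,j} rho(k-j)]
            / [1 - sum_{j=1..k-1} phi_{k-1,j} rho(j)],
  phi_{k,j} = phi_{k-1,j} - phi_{kk} phi_{k-1,k-j},  j = 1..k-1.
Step k = 1:
  phi_11 = rho(1) = -0.6737.
Step k = 2:
  phi_22 = [rho(2) - phi_11 rho(1)] / [1 - phi_11 rho(1)] = [0.663 - (-0.6737)(-0.6737)] / [1 - (-0.6737)(-0.6737)]
         = 0.20912831 / 0.54612831 = 0.382929.
  Update: phi_21 = phi_11 - phi_22 phi_11 = -0.6737 - (0.382929)(-0.6737) = -0.415721.
Step k = 3:
  phi_33 = [rho(3) - phi_21 rho(2) - phi_22 rho(1)] / [1 - phi_21 rho(1) - phi_22 rho(2)]
    numerator   = -0.6524 - (-0.415721)(0.663) - (0.382929)(-0.6737) = -0.11879791
    denominator = 1 - (-0.415721)(-0.6737) - (0.382929)(0.663) = 0.46604704
  phi_33 = -0.11879791 / 0.46604704 = -0.2549.
Therefore phi_{33} = -0.2549.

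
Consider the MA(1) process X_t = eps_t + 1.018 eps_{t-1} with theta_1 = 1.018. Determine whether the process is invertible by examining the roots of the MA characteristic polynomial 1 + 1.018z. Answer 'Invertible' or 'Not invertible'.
\text{Not invertible}

The MA(q) characteristic polynomial is P(z) = 1 + 1.018z.
Invertibility requires all roots to lie outside the unit circle, i.e. |z| > 1 for every root.
This is linear in z: 1 + (1.018) z = 0  =>  z = -1/(1.018) = -0.982318,  |z| = 0.982318.
Moduli of all roots: 0.9823.
All moduli strictly greater than 1? No.
Verdict: Not invertible.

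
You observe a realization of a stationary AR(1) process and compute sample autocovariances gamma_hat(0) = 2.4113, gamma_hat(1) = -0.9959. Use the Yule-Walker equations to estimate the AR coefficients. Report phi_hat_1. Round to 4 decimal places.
\hat\phi_{1} = -0.4130

The Yule-Walker equations for an AR(p) process read, in matrix form,
  Gamma_p phi = r_p,   with   (Gamma_p)_{ij} = gamma(|i - j|),
                       (r_p)_i = gamma(i),   i,j = 1..p.
Substitute the sample gammas (Toeplitz matrix and right-hand side of size 1):
  Gamma_p = [[2.4113]]
  r_p     = [-0.9959]
With p = 1 this is the single equation gamma(0) phi_1 = gamma(1):
  phi_hat_1 = gamma(1) / gamma(0) = -0.9959 / 2.4113 = -0.4130.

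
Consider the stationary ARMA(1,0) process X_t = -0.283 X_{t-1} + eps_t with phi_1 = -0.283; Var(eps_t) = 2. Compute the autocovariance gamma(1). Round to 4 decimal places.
\gamma(1) = -0.6153

Multiply the model equation by X_{t-k} and take expectations. With theta_0 = psi_0 = 1 and psi_j the MA(infinity) weights, this gives
  gamma(k) - sum_i phi_i gamma(k-i) = c_k,
  c_k = sigma^2 * sum_{j=k..q} theta_j psi_{j-k}   (c_k = 0 for k > q),
using gamma(-m) = gamma(m).
Pure AR (q = 0): c_0 = sigma^2 = 2, c_k = 0 for k >= 1.
Equations for k = 0 and k = 1 (AR order 1):
  gamma(0) = phi_1 gamma(1) + c_0
  gamma(1) = phi_1 gamma(0) + c_1
Substituting the second into the first: gamma(0) (1 - phi_1^2) = c_0 + phi_1 c_1, so
  gamma(0) = c_0 / (1 - phi_1^2) = 2 / (1 - (-0.283)^2) = 2 / 0.919911 = 2.174123.
  gamma(1) = phi_1 gamma(0) = (-0.283)(2.174123) = -0.615277.
Therefore gamma(1) = -0.6153 (to 4 decimal places).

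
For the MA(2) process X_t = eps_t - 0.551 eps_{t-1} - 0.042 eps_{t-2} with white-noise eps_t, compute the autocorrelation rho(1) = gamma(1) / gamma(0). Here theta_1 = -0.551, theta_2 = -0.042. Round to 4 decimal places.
\rho(1) = -0.4044

For an MA(q) process with theta_0 = 1, the autocovariance is
  gamma(k) = sigma^2 * sum_{i=0..q-k} theta_i * theta_{i+k},
and rho(k) = gamma(k) / gamma(0). Sigma^2 cancels.
  numerator   = (1)*(-0.551) + (-0.551)*(-0.042) = -0.527858.
  denominator = (1)^2 + (-0.551)^2 + (-0.042)^2 = 1.305365.
  rho(1) = -0.527858 / 1.305365 = -0.4044.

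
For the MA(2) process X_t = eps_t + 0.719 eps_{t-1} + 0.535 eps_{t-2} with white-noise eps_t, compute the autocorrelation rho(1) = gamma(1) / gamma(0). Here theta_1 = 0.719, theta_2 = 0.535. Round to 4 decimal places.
\rho(1) = 0.6121

For an MA(q) process with theta_0 = 1, the autocovariance is
  gamma(k) = sigma^2 * sum_{i=0..q-k} theta_i * theta_{i+k},
and rho(k) = gamma(k) / gamma(0). Sigma^2 cancels.
  numerator   = (1)*(0.719) + (0.719)*(0.535) = 1.103665.
  denominator = (1)^2 + (0.719)^2 + (0.535)^2 = 1.803186.
  rho(1) = 1.103665 / 1.803186 = 0.6121.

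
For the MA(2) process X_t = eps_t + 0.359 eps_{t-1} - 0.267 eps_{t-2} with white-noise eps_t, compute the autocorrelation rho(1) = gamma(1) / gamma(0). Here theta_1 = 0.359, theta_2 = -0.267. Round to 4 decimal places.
\rho(1) = 0.2193

For an MA(q) process with theta_0 = 1, the autocovariance is
  gamma(k) = sigma^2 * sum_{i=0..q-k} theta_i * theta_{i+k},
and rho(k) = gamma(k) / gamma(0). Sigma^2 cancels.
  numerator   = (1)*(0.359) + (0.359)*(-0.267) = 0.263147.
  denominator = (1)^2 + (0.359)^2 + (-0.267)^2 = 1.20017.
  rho(1) = 0.263147 / 1.20017 = 0.2193.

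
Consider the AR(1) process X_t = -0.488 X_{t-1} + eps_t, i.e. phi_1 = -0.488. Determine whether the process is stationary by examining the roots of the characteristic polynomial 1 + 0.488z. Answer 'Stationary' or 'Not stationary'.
\text{Stationary}

The AR(p) characteristic polynomial is P(z) = 1 + 0.488z.
Stationarity requires all roots to lie outside the unit circle, i.e. |z| > 1 for every root.
This is linear in z: 1 + (0.488) z = 0  =>  z = -1/(0.488) = -2.04918,  |z| = 2.04918.
Moduli of all roots: 2.0492.
All moduli strictly greater than 1? Yes.
Verdict: Stationary.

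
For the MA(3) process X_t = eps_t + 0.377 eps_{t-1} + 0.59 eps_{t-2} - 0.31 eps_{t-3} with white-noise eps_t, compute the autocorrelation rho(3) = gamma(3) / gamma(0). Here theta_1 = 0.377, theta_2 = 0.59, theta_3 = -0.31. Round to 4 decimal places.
\rho(3) = -0.1954

For an MA(q) process with theta_0 = 1, the autocovariance is
  gamma(k) = sigma^2 * sum_{i=0..q-k} theta_i * theta_{i+k},
and rho(k) = gamma(k) / gamma(0). Sigma^2 cancels.
  numerator   = (1)*(-0.31) = -0.31.
  denominator = (1)^2 + (0.377)^2 + (0.59)^2 + (-0.31)^2 = 1.586329.
  rho(3) = -0.31 / 1.586329 = -0.1954.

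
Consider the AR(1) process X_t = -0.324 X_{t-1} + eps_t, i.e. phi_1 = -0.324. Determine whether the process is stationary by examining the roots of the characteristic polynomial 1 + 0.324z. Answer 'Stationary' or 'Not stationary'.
\text{Stationary}

The AR(p) characteristic polynomial is P(z) = 1 + 0.324z.
Stationarity requires all roots to lie outside the unit circle, i.e. |z| > 1 for every root.
This is linear in z: 1 + (0.324) z = 0  =>  z = -1/(0.324) = -3.08642,  |z| = 3.08642.
Moduli of all roots: 3.0864.
All moduli strictly greater than 1? Yes.
Verdict: Stationary.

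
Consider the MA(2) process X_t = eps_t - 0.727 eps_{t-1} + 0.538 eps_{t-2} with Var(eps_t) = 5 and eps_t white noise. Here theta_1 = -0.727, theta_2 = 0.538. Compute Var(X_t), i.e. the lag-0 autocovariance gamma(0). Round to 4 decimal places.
\gamma(0) = 9.0899

For an MA(q) process X_t = eps_t + sum_i theta_i eps_{t-i} with
Var(eps_t) = sigma^2, the variance is
  gamma(0) = sigma^2 * (1 + sum_i theta_i^2).
  sum_i theta_i^2 = (-0.727)^2 + (0.538)^2 = 0.528529 + 0.289444 = 0.817973.
  gamma(0) = 5 * (1 + 0.817973) = 5 * 1.817973 = 9.089865, which rounds to 9.0899.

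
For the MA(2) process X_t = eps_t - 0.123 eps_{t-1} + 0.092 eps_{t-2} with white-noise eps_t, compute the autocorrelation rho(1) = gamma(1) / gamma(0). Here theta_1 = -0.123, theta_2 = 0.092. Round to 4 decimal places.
\rho(1) = -0.1312

For an MA(q) process with theta_0 = 1, the autocovariance is
  gamma(k) = sigma^2 * sum_{i=0..q-k} theta_i * theta_{i+k},
and rho(k) = gamma(k) / gamma(0). Sigma^2 cancels.
  numerator   = (1)*(-0.123) + (-0.123)*(0.092) = -0.134316.
  denominator = (1)^2 + (-0.123)^2 + (0.092)^2 = 1.023593.
  rho(1) = -0.134316 / 1.023593 = -0.1312.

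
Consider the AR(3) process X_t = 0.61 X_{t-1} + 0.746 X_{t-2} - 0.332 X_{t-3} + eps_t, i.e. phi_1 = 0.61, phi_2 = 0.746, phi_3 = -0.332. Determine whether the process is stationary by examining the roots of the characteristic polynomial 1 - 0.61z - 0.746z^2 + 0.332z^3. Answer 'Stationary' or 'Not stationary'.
\text{Not stationary}

The AR(p) characteristic polynomial is P(z) = 1 - 0.61z - 0.746z^2 + 0.332z^3.
Stationarity requires all roots to lie outside the unit circle, i.e. |z| > 1 for every root.
Degree 3: look for a simple real root z0 first, then factor out (1 - z/z0) and solve the remaining quadratic.
Testing z0 = 2.5: P(2.5) = 1 + (-0.61)(2.5) + (-0.746)(2.5)^2 + (0.332)(2.5)^3
  = 1 + (-1.525) + (-4.6625) + (5.1875) = 0.  So z_0 = 2.5 is a root, |z_0| = 2.5.
Divide out the factor (1 - 0.4 z) = (1 - z/z0) (since 1/z0 = 0.4):
  P(z) = (1 - 0.4 z)(1 + (-0.21) z + (-0.83) z^2)
  [check: z-coef -0.21 - (0.4) = -0.61; z^2-coef -0.83 - (0.4)(-0.21) = -0.746; z^3-coef -(0.4)(-0.83) = 0.332.]
Remaining roots from the quadratic factor 1 + (-0.21) z + (-0.83) z^2:
  Set 1 + (-0.21) z + (-0.83) z^2 = 0, i.e. a z^2 + b z + c = 0 with a = -0.83, b = -0.21, c = 1.
  Discriminant D = b^2 - 4ac = (-0.21)^2 - 4*(-0.83)*1 = 0.0441 - (-3.32) = 3.3641.
  D >= 0, so the roots are real: z = (-b +/- sqrt(D)) / (2a) = (0.21 +/- 1.834148) / (-1.66).
    z_1 = (0.21 + 1.834148) / (-1.66) = -1.2314,   |z_1| = 1.2314.
    z_2 = (0.21 - 1.834148) / (-1.66) = 0.9784,   |z_2| = 0.9784.
Moduli of all roots: 2.5000, 1.2314, 0.9784.
All moduli strictly greater than 1? No.
Verdict: Not stationary.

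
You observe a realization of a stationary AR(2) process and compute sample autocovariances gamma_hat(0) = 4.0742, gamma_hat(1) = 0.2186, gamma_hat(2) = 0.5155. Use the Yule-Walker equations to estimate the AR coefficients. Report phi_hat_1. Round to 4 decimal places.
\hat\phi_{1} = 0.0470

The Yule-Walker equations for an AR(p) process read, in matrix form,
  Gamma_p phi = r_p,   with   (Gamma_p)_{ij} = gamma(|i - j|),
                       (r_p)_i = gamma(i),   i,j = 1..p.
Substitute the sample gammas (Toeplitz matrix and right-hand side of size 2):
  Gamma_p = [[4.0742, 0.2186], [0.2186, 4.0742]]
  r_p     = [0.2186, 0.5155]
Written out:
  4.0742 phi_1 + 0.2186 phi_2 = 0.2186
  0.2186 phi_1 + 4.0742 phi_2 = 0.5155
Solve by Cramer's rule:
  det = gamma(0)^2 - gamma(1)^2 = (4.0742)^2 - (0.2186)^2 = 16.59910564 - 0.04778596 = 16.55131968
  phi_hat_1 = [gamma(1) gamma(0) - gamma(1) gamma(2)] / det = [(0.2186)(4.0742) - (0.2186)(0.5155)] / 16.55131968 = 0.77793182 / 16.55131968 = 0.047
  phi_hat_2 = [gamma(0) gamma(2) - gamma(1)^2] / det = [(4.0742)(0.5155) - (0.2186)^2] / 16.55131968 = 2.05246414 / 16.55131968 = 0.124
So phi_hat = [0.0470, 0.1240].
Therefore phi_hat_1 = 0.0470.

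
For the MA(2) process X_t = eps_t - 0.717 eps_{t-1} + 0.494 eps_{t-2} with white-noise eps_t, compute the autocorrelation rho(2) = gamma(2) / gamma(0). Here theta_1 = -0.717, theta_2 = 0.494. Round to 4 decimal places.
\rho(2) = 0.2810

For an MA(q) process with theta_0 = 1, the autocovariance is
  gamma(k) = sigma^2 * sum_{i=0..q-k} theta_i * theta_{i+k},
and rho(k) = gamma(k) / gamma(0). Sigma^2 cancels.
  numerator   = (1)*(0.494) = 0.494.
  denominator = (1)^2 + (-0.717)^2 + (0.494)^2 = 1.758125.
  rho(2) = 0.494 / 1.758125 = 0.2810.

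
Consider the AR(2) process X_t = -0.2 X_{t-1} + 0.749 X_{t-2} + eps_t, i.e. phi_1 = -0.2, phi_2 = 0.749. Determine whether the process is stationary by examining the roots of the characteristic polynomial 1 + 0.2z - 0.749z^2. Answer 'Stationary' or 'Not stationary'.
\text{Stationary}

The AR(p) characteristic polynomial is P(z) = 1 + 0.2z - 0.749z^2.
Stationarity requires all roots to lie outside the unit circle, i.e. |z| > 1 for every root.
Set 1 + (0.2) z + (-0.749) z^2 = 0, i.e. a z^2 + b z + c = 0 with a = -0.749, b = 0.2, c = 1.
Discriminant D = b^2 - 4ac = (0.2)^2 - 4*(-0.749)*1 = 0.04 - (-2.996) = 3.036.
D >= 0, so the roots are real: z = (-b +/- sqrt(D)) / (2a) = (-0.2 +/- 1.742412) / (-1.498).
  z_1 = (-0.2 + 1.742412) / (-1.498) = -1.0296,   |z_1| = 1.0296.
  z_2 = (-0.2 - 1.742412) / (-1.498) = 1.2967,   |z_2| = 1.2967.
Moduli of all roots: 1.0296, 1.2967.
All moduli strictly greater than 1? Yes.
Verdict: Stationary.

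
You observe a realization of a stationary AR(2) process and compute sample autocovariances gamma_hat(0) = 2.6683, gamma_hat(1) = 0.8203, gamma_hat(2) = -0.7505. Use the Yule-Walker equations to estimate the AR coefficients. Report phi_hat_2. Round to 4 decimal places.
\hat\phi_{2} = -0.4150

The Yule-Walker equations for an AR(p) process read, in matrix form,
  Gamma_p phi = r_p,   with   (Gamma_p)_{ij} = gamma(|i - j|),
                       (r_p)_i = gamma(i),   i,j = 1..p.
Substitute the sample gammas (Toeplitz matrix and right-hand side of size 2):
  Gamma_p = [[2.6683, 0.8203], [0.8203, 2.6683]]
  r_p     = [0.8203, -0.7505]
Written out:
  2.6683 phi_1 + 0.8203 phi_2 = 0.8203
  0.8203 phi_1 + 2.6683 phi_2 = -0.7505
Solve by Cramer's rule:
  det = gamma(0)^2 - gamma(1)^2 = (2.6683)^2 - (0.8203)^2 = 7.11982489 - 0.67289209 = 6.4469328
  phi_hat_1 = [gamma(1) gamma(0) - gamma(1) gamma(2)] / det = [(0.8203)(2.6683) - (0.8203)(-0.7505)] / 6.4469328 = 2.80444164 / 6.4469328 = 0.435
  phi_hat_2 = [gamma(0) gamma(2) - gamma(1)^2] / det = [(2.6683)(-0.7505) - (0.8203)^2] / 6.4469328 = -2.67545124 / 6.4469328 = -0.415
So phi_hat = [0.4350, -0.4150].
Therefore phi_hat_2 = -0.4150.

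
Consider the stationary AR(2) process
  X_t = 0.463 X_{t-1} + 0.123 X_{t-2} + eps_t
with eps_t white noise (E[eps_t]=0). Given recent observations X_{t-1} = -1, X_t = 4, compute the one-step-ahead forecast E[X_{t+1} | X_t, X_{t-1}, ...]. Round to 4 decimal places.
E[X_{t+1} \mid \mathcal F_t] = 1.7290

For an AR(p) model X_t = c + sum_i phi_i X_{t-i} + eps_t, the
one-step-ahead conditional mean is
  E[X_{t+1} | X_t, ...] = c + sum_i phi_i X_{t+1-i}.
Substitute known values:
  E[X_{t+1} | ...] = (0.463) * (4) + (0.123) * (-1)
                   = 1.7290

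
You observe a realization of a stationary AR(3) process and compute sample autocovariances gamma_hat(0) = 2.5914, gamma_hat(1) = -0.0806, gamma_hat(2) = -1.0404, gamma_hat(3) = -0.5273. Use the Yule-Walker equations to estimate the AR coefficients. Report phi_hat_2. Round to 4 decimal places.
\hat\phi_{2} = -0.4150

The Yule-Walker equations for an AR(p) process read, in matrix form,
  Gamma_p phi = r_p,   with   (Gamma_p)_{ij} = gamma(|i - j|),
                       (r_p)_i = gamma(i),   i,j = 1..p.
Substitute the sample gammas (Toeplitz matrix and right-hand side of size 3):
  Gamma_p = [[2.5914, -0.0806, -1.0404], [-0.0806, 2.5914, -0.0806], [-1.0404, -0.0806, 2.5914]]
  r_p     = [-0.0806, -1.0404, -0.5273]
Written out (R1..R3):
  (R1) 2.5914 phi_1 - 0.0806 phi_2 - 1.0404 phi_3 = -0.0806
  (R2) -0.0806 phi_1 + 2.5914 phi_2 - 0.0806 phi_3 = -1.0404
  (R3) -1.0404 phi_1 - 0.0806 phi_2 + 2.5914 phi_3 = -0.5273
Gaussian elimination:
  R2 <- R2 - (-0.0806/2.5914) R1 = R2 - (-0.031103) R1:  2.588893 phi_2 - 0.112959 phi_3 = -1.042907
  R3 <- R3 - (-1.0404/2.5914) R1 = R3 - (-0.401482) R1:  -0.112959 phi_2 + 2.173698 phi_3 = -0.559659
  R3 <- R3 - (-0.112959/2.588893) R2 = R3 - (-0.043632) R2:  2.16877 phi_3 = -0.605164
Back-substitution:
  phi_hat_3 = -0.605164 / 2.16877 = -0.279036
  phi_hat_2 = (-1.042907 - (-0.112959)(-0.279036)) / 2.588893 = -0.415014
  phi_hat_1 = (-0.0806 - (-0.0806)(-0.415014) - (-1.0404)(-0.279036)) / 2.5914 = -0.156039
So phi_hat = [-0.1560, -0.4150, -0.2790].
Therefore phi_hat_2 = -0.4150.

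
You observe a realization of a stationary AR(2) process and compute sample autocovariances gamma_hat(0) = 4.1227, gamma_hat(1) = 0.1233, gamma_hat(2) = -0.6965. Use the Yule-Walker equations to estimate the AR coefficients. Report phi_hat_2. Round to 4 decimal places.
\hat\phi_{2} = -0.1700

The Yule-Walker equations for an AR(p) process read, in matrix form,
  Gamma_p phi = r_p,   with   (Gamma_p)_{ij} = gamma(|i - j|),
                       (r_p)_i = gamma(i),   i,j = 1..p.
Substitute the sample gammas (Toeplitz matrix and right-hand side of size 2):
  Gamma_p = [[4.1227, 0.1233], [0.1233, 4.1227]]
  r_p     = [0.1233, -0.6965]
Written out:
  4.1227 phi_1 + 0.1233 phi_2 = 0.1233
  0.1233 phi_1 + 4.1227 phi_2 = -0.6965
Solve by Cramer's rule:
  det = gamma(0)^2 - gamma(1)^2 = (4.1227)^2 - (0.1233)^2 = 16.99665529 - 0.01520289 = 16.9814524
  phi_hat_1 = [gamma(1) gamma(0) - gamma(1) gamma(2)] / det = [(0.1233)(4.1227) - (0.1233)(-0.6965)] / 16.9814524 = 0.59420736 / 16.9814524 = 0.035
  phi_hat_2 = [gamma(0) gamma(2) - gamma(1)^2] / det = [(4.1227)(-0.6965) - (0.1233)^2] / 16.9814524 = -2.88666344 / 16.9814524 = -0.17
So phi_hat = [0.0350, -0.1700].
Therefore phi_hat_2 = -0.1700.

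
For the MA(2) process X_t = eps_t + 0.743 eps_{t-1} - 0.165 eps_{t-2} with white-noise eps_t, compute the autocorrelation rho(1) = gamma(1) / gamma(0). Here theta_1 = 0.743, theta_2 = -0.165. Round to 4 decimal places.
\rho(1) = 0.3928

For an MA(q) process with theta_0 = 1, the autocovariance is
  gamma(k) = sigma^2 * sum_{i=0..q-k} theta_i * theta_{i+k},
and rho(k) = gamma(k) / gamma(0). Sigma^2 cancels.
  numerator   = (1)*(0.743) + (0.743)*(-0.165) = 0.620405.
  denominator = (1)^2 + (0.743)^2 + (-0.165)^2 = 1.579274.
  rho(1) = 0.620405 / 1.579274 = 0.3928.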